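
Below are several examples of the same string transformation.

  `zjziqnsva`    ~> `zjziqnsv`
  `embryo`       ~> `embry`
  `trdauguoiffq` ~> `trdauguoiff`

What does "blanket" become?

blanke

Looking at the pairs, the operation is to delete the last character.
So "blanket" becomes "blanke".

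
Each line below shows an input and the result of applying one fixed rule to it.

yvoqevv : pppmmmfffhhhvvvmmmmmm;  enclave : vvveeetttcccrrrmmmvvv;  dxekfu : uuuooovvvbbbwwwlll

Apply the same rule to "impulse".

The pattern: repeat every character 3 times, then shift every letter 9 places backward in the alphabet (wrapping around).
On "impulse": the first step gives "iiimmmpppuuulllssseee", and the second then gives "zzzdddggglllcccjjjvvv".

zzzdddggglllcccjjjvvv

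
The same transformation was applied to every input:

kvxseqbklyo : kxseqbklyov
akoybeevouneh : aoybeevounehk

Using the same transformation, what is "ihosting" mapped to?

iostingh

The pattern: move the first character to the end, then swap the first and last characters.
"ihosting" → "hostingi" → "iostingh".
(Check on "kvxseqbklyo": → "vxseqbklyok" → "kxseqbklyov" ✓)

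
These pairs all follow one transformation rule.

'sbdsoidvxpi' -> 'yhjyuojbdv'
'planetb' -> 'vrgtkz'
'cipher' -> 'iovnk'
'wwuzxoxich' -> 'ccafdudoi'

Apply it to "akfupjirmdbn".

What's happening: shift every letter 6 places forward in the alphabet (wrapping around), then delete the last character.
For "akfupjirmdbn", step one produces "gqlavpoxsjht"; step two turns that into "gqlavpoxsjh".

gqlavpoxsjh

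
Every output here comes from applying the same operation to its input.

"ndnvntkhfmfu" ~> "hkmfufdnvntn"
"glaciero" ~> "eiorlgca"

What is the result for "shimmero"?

Looking at the pairs, the operation is to swap each adjacent pair of characters (1↔2, 3↔4, ...), then swap the front and back halves of the string.
For "shimmero", step one produces "hsmiemor"; step two turns that into "emorhsmi".

emorhsmi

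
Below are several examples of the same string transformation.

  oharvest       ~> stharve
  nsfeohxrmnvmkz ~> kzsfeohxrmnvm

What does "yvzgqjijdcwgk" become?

gkvzgqjijdcw

What's happening: delete the first character, then move the last 2 characters to the front (rotate right by 2).
On "yvzgqjijdcwgk": the first step gives "vzgqjijdcwgk", and the second then gives "gkvzgqjijdcw".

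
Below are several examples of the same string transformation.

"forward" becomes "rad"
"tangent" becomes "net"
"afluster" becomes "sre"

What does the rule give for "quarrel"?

erl

In each case the input is transformed by: swap each adjacent pair of characters (1↔2, 3↔4, ...), then keep only the last 3 characters.
For "quarrel", step one produces "uqraerl"; step two turns that into "erl".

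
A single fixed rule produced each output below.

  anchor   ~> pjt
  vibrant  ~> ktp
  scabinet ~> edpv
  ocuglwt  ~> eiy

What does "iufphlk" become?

Rule — shift every letter 2 places forward in the alphabet (wrapping around), then keep every other character starting from the second (positions 2nd, 4th, 6th, ...).
"iufphlk" → "kwhrjnm" → "wrn".

wrn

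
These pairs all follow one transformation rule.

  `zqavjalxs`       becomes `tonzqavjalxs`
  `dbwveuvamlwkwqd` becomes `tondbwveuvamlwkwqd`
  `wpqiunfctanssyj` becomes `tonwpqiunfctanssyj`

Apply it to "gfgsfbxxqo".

tongfgsfbxxqo

The transformation: prepend "ton".
On "gfgsfbxxqo" that produces "tongfgsfbxxqo".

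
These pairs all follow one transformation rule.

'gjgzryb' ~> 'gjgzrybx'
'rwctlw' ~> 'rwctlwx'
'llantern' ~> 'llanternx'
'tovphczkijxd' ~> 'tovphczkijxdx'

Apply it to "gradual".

gradualx

In each case the input is transformed by: append "x".
So "gradual" becomes "gradualx".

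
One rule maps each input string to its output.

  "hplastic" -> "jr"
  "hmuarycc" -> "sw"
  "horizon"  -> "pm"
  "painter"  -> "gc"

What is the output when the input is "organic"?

eg

The rule is to shift every letter 2 places backward in the alphabet (wrapping around), then keep one character in every 3, starting at position 3 (positions 3rd, 6th, 9th, ...).
For "organic", step one produces "mpeylga"; step two turns that into "eg".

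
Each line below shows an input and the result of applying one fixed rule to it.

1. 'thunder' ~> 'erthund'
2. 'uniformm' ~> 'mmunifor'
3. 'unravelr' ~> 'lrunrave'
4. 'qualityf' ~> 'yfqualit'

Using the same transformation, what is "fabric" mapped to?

Looking at the pairs, the operation is to move the last 2 characters to the front (rotate right by 2).
For "fabric" the result is "icfabr".

icfabr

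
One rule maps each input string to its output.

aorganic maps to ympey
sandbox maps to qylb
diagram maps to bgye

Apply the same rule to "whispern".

ufgqn

What's happening: delete the last 3 characters, then shift every letter 2 places backward in the alphabet (wrapping around).
Starting from "whispern": after the first operation, "whisp"; after the second, "ufgqn".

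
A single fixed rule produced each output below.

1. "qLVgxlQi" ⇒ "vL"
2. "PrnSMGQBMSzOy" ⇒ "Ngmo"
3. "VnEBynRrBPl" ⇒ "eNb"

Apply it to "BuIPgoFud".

Looking at the pairs, the operation is to keep one character in every 3, starting at position 3 (positions 3rd, 6th, 9th, ...), then flip the case of every letter.
For "BuIPgoFud", step one produces "Iod"; step two turns that into "iOD".

iOD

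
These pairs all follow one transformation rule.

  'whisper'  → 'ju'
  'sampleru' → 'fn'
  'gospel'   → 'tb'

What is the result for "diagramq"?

qv

Each output is the input with this applied: shift every letter 13 places forward in the alphabet (wrapping around) — i.e. ROT13, then keep only the first 2 characters.
"diagramq" → "qvntenzd" → "qv".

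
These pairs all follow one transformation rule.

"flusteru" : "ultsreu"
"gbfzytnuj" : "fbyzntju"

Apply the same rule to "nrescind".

The transformation: delete the first character, then swap each adjacent pair of characters (1↔2, 3↔4, ...).
Applying both steps to "nrescind": "rescind", then "ercsnid".

ercsnid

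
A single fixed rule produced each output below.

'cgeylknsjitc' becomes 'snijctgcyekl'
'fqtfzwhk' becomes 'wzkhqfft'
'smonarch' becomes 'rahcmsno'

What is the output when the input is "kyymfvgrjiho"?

rgijohykmyvf

What's happening: swap the front and back halves of the string, then swap each adjacent pair of characters (1↔2, 3↔4, ...).
For "kyymfvgrjiho", step one produces "grjihokyymfv"; step two turns that into "rgijohykmyvf".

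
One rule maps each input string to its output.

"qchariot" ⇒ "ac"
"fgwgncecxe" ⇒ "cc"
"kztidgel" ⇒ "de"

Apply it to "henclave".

Each output is the input with this applied: sort the characters into alphabetical order, then keep only the first 2 characters.
On "henclave": the first step gives "aceehlnv", and the second then gives "ac".

ac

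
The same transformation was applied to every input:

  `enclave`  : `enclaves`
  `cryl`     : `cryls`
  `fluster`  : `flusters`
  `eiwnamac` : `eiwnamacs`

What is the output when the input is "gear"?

gears

The transformation: append "s".
Doing the same to "gear": "gears".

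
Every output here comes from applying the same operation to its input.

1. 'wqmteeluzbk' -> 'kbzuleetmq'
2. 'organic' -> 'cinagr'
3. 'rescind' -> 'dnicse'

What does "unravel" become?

levarn

The transformation: reverse the string, then delete the last character.
"unravel" → "levarnu" → "levarn".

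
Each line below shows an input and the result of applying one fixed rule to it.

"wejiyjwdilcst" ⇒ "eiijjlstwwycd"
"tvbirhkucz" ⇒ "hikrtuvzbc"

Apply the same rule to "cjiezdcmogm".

degijmmozcc

The transformation: sort the characters into alphabetical order, then move the first 2 characters to the end (rotate left by 2).
Working it through for "cjiezdcmogm": intermediate "ccdegijmmoz", final "degijmmozcc".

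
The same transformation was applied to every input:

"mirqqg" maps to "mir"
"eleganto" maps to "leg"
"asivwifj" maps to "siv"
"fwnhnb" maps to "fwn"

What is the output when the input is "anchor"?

anc

What's happening: swap the front and back halves of the string, then keep only the last 3 characters.
For "anchor", step one produces "horanc"; step two turns that into "anc".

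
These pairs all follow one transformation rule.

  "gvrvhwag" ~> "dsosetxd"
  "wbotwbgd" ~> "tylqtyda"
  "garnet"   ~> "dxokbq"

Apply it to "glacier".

In each case the input is transformed by: shift every letter 3 places backward in the alphabet (wrapping around).
So "glacier" becomes "dixzfbo".

dixzfbo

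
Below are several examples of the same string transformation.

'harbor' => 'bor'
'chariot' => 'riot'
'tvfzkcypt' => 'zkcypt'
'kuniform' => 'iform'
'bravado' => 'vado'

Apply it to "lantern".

tern

The pattern: delete the first 3 characters.
On "lantern" that produces "tern".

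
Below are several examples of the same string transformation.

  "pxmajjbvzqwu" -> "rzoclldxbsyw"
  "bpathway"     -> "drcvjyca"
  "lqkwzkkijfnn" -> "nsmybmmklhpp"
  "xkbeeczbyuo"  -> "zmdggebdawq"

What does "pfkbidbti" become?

rhmdkfdvk

Rule — shift every letter 2 places forward in the alphabet (wrapping around).
"pfkbidbti" → "rhmdkfdvk".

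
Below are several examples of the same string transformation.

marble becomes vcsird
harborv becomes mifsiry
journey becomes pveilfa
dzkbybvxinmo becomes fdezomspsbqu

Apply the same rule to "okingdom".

dfuxezbf

Rule — shift every letter 9 places backward in the alphabet (wrapping around), then reverse the string.
Working it through for "okingdom": intermediate "fbzexufd", final "dfuxezbf".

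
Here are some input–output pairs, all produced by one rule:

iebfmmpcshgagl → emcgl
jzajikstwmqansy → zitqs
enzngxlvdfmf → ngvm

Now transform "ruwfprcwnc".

The rule is to keep one character in every 3, starting at position 2 (positions 2nd, 5th, 8th, ...).
"ruwfprcwnc" → "upw".

upw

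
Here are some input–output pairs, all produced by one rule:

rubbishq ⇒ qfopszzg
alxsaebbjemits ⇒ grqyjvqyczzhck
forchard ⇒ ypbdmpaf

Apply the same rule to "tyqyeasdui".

bsgrwowcyq

The transformation: shift every letter 2 places backward in the alphabet (wrapping around), then move the last 3 characters to the front (rotate right by 3).
Starting from "tyqyeasdui": after the first operation, "rwowcyqbsg"; after the second, "bsgrwowcyq".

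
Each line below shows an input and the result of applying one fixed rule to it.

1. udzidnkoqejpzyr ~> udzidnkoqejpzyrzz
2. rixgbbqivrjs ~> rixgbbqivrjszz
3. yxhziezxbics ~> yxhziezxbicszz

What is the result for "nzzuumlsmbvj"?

In each case the input is transformed by: append "zz".
So "nzzuumlsmbvj" becomes "nzzuumlsmbvjzz".

nzzuumlsmbvjzz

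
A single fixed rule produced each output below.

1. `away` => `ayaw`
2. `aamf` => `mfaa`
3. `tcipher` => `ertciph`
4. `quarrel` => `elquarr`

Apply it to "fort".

rtfo

In each case the input is transformed by: move the last 2 characters to the front (rotate right by 2).
On "fort" that produces "rtfo".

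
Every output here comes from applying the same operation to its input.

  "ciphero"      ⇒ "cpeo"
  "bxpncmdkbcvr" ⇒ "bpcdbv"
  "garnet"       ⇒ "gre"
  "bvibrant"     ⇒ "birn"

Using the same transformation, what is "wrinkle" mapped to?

The rule is to keep every other character starting from the first (positions 1st, 3rd, 5th, ...).
For "wrinkle" the result is "wike".

wike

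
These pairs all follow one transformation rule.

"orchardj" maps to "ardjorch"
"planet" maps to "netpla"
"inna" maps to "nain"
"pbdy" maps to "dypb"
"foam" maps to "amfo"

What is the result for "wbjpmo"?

What's happening: swap the front and back halves of the string.
"wbjpmo" → "pmowbj".

pmowbj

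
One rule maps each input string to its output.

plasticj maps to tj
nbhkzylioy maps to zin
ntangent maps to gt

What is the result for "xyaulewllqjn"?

Rule — move the first 2 characters to the end (rotate left by 2), then keep one character in every 3, starting at position 3 (positions 3rd, 6th, 9th, ...).
Doing the same to "xyaulewllqjn": "lljy".

lljy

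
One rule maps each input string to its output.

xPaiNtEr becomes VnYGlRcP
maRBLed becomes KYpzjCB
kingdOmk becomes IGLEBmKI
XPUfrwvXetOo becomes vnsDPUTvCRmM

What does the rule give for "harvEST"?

FYPTcqr

What's happening: flip the case of every letter, then shift every letter 2 places backward in the alphabet (wrapping around).
On "harvEST" that produces "FYPTcqr".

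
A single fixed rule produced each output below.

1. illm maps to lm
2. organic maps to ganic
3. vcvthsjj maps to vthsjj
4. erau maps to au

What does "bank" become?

nk

In each case the input is transformed by: delete the first 2 characters.
For "bank" the result is "nk".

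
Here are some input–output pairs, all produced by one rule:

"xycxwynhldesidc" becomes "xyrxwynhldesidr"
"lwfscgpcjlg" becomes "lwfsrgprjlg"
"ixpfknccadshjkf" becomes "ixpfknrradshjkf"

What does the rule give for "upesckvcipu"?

In each case the input is transformed by: replace every "c" with "r".
So "upesckvcipu" becomes "upesrkvripu".

upesrkvripu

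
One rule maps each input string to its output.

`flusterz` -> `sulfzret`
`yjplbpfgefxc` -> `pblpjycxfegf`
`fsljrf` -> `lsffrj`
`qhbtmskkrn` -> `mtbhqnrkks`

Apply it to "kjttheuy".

ttjkyueh

Each output is the input with this applied: swap the front and back halves of the string, then reverse the string.
For "kjttheuy", step one produces "heuykjtt"; step two turns that into "ttjkyueh".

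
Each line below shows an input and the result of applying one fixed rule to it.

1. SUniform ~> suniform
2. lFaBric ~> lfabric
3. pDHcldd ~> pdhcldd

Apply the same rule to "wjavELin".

wjavelin

The rule is to convert every letter to lowercase.
So "wjavELin" becomes "wjavelin".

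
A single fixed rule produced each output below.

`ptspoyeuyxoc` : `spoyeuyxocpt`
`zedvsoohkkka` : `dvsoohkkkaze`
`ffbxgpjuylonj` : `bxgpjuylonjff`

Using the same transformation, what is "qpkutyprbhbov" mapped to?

kutyprbhbovqp

What's happening: move the first 2 characters to the end (rotate left by 2).
On "qpkutyprbhbov" that produces "kutyprbhbovqp".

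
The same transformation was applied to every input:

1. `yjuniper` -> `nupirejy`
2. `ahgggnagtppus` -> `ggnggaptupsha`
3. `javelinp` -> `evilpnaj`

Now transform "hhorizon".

The transformation: swap each adjacent pair of characters (1↔2, 3↔4, ...), then move the first 2 characters to the end (rotate left by 2).
Starting from "hhorizon": after the first operation, "hhrozino"; after the second, "rozinohh".

rozinohh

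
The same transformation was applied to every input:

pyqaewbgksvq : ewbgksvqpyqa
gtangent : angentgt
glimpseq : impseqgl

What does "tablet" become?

ablett

Each output is the input with this applied: swap the front and back halves of the string, then move the last 2 characters to the front (rotate right by 2).
Applying both steps to "tablet": "lettab", then "ablett".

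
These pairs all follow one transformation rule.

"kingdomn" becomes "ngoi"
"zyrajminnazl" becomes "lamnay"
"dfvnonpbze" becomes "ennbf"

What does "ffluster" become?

rutf

In each case the input is transformed by: keep every other character starting from the second (positions 2nd, 4th, 6th, ...), then swap the first and last characters.
"ffluster" → "futr" → "rutf".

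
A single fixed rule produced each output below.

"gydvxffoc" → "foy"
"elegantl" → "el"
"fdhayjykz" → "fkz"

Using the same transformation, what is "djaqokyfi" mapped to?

fky

Rule — sort the characters into alphabetical order, then keep one character in every 3, starting at position 3 (positions 3rd, 6th, 9th, ...).
Working it through for "djaqokyfi": intermediate "adfijkoqy", final "fky".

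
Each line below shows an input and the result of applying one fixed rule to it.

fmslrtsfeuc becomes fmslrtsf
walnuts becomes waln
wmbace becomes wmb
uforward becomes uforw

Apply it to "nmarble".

nmar

In each case the input is transformed by: delete the last 3 characters.
So "nmarble" becomes "nmar".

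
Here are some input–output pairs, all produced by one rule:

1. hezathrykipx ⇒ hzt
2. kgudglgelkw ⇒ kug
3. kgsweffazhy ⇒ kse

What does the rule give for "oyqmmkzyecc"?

The rule is to keep every other character starting from the first (positions 1st, 3rd, 5th, ...), then keep only the first 3 characters.
Starting from "oyqmmkzyecc": after the first operation, "oqmzec"; after the second, "oqm".

oqm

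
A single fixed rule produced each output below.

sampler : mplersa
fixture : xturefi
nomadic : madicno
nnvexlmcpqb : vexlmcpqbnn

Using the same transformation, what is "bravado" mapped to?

avadobr

What's happening: move the first 2 characters to the end (rotate left by 2).
Applying that to "bravado" gives "avadobr".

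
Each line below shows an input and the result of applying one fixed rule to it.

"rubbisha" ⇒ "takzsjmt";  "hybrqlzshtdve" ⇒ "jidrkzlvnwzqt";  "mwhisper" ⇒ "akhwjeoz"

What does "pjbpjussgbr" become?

hbmkkytjhbt

Each output is the input with this applied: move the first 3 characters to the end (rotate left by 3), then shift every letter 8 places backward in the alphabet (wrapping around).
"pjbpjussgbr" → "pjussgbrpjb" → "hbmkkytjhbt".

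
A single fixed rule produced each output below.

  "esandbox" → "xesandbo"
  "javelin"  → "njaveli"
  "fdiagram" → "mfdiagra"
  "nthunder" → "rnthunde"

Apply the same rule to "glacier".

rglacie

Rule — move the last character to the front.
Doing the same to "glacier": "rglacie".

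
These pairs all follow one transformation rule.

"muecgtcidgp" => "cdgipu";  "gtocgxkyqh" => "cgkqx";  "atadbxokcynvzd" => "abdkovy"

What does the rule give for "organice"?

aeio

Rule — sort the characters into alphabetical order, then keep every other character starting from the first (positions 1st, 3rd, 5th, ...).
For "organice", step one produces "aceginor"; step two turns that into "aeio".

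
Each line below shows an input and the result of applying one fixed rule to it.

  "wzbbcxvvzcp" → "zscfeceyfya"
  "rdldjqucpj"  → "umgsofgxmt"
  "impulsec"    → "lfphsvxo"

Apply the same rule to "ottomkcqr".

ruwtwfrnp

Each output is the input with this applied: take characters alternately from the front and the back (1st, last, 2nd, 2nd-last, ...), then shift every letter 3 places forward in the alphabet (wrapping around).
"ottomkcqr" → "ortqtcokm" → "ruwtwfrnp".
(Check on "wzbbcxvvzcp": → "wpzcbzbvcvx" → "zscfeceyfya" ✓)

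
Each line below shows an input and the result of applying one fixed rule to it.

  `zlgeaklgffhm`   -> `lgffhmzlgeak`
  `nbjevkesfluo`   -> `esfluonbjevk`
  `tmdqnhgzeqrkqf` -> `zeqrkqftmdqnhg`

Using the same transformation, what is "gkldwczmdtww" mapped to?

Looking at the pairs, the operation is to swap the front and back halves of the string.
So "gkldwczmdtww" becomes "zmdtwwgkldwc".

zmdtwwgkldwc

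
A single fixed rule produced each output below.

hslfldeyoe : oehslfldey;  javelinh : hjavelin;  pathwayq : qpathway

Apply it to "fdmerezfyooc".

oocfdmerezfy

Looking at the pairs, the operation is to swap the front and back halves of the string, then move the first 3 characters to the end (rotate left by 3).
For "fdmerezfyooc" the result is "oocfdmerezfy".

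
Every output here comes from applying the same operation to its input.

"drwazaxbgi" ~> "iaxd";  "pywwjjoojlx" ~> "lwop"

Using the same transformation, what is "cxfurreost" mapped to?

In each case the input is transformed by: keep one character in every 3, starting at position 1 (positions 1st, 4th, 7th, ...), then swap the first and last characters.
Applying both steps to "cxfurreost": "cuet", then "tuec".

tuec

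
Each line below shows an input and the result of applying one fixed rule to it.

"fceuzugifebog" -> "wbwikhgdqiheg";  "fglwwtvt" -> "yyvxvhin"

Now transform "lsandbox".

pfdqznuc

The rule is to move the first 3 characters to the end (rotate left by 3), then shift every letter 2 places forward in the alphabet (wrapping around).
Working it through for "lsandbox": intermediate "ndboxlsa", final "pfdqznuc".
(Check on "fceuzugifebog": → "uzugifebogfce" → "wbwikhgdqiheg" ✓)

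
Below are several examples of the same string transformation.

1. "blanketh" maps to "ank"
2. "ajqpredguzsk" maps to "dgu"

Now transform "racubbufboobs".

The pattern: delete the last 3 characters, then keep only the last 3 characters.
Applying both steps to "racubbufboobs": "racubbufbo", then "fbo".

fbo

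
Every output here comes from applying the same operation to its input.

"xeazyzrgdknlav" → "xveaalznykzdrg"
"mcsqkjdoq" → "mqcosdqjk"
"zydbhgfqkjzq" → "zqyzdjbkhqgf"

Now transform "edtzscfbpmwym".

emdytwzmspcbf

The pattern: take characters alternately from the front and the back (1st, last, 2nd, 2nd-last, ...).
For "edtzscfbpmwym" the result is "emdytwzmspcbf".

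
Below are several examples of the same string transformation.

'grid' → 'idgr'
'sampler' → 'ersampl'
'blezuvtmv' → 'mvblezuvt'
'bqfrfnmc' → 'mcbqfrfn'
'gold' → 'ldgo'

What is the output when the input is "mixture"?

The rule is to move the last 2 characters to the front (rotate right by 2).
For "mixture" the result is "remixtu".

remixtu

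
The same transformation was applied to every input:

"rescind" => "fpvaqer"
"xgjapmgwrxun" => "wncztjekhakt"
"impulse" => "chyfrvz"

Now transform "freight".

In each case the input is transformed by: shift every letter 13 places forward in the alphabet (wrapping around) — i.e. ROT13, then move the first 2 characters to the end (rotate left by 2).
Doing the same to "freight": "rvtugse".

rvtugse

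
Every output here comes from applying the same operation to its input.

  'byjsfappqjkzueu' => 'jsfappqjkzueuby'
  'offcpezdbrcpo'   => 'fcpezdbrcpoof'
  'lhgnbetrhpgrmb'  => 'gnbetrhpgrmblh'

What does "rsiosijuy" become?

The pattern: move the first 2 characters to the end (rotate left by 2).
"rsiosijuy" → "iosijuyrs".

iosijuyrs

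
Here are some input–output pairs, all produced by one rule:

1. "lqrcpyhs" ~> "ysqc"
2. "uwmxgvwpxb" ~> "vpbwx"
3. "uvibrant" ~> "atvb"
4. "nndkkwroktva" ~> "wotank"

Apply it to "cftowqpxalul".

qxllfo

What's happening: keep every other character starting from the second (positions 2nd, 4th, 6th, ...), then move the first 2 characters to the end (rotate left by 2).
"cftowqpxalul" → "qxllfo".
(Check on "lqrcpyhs": → "qcys" → "ysqc" ✓)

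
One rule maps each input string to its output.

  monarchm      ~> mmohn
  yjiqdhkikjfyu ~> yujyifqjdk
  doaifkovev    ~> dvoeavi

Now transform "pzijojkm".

pmzki

Each output is the input with this applied: take characters alternately from the front and the back (1st, last, 2nd, 2nd-last, ...), then delete the last 3 characters.
For "pzijojkm", step one produces "pmzkijjo"; step two turns that into "pmzki".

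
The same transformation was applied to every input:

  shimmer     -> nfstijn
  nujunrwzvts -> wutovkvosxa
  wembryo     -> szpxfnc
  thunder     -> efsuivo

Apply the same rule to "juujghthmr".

inskvvkhiu

The pattern: shift every letter 1 place forward in the alphabet (wrapping around), then move the last 3 characters to the front (rotate right by 3).
Applying that to "juujghthmr" gives "inskvvkhiu".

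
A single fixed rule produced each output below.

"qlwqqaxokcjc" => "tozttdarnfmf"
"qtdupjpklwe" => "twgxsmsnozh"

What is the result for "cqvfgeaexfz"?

ftyijhdhaic

The rule is to shift every letter 3 places forward in the alphabet (wrapping around).
Applying that to "cqvfgeaexfz" gives "ftyijhdhaic".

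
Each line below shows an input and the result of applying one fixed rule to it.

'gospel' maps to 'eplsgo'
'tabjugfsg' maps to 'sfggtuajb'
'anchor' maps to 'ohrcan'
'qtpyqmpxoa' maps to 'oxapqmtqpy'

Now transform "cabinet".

enticba

The pattern: move the last 2 characters to the front (rotate right by 2), then take characters alternately from the front and the back (1st, last, 2nd, 2nd-last, ...).
For "cabinet", step one produces "etcabin"; step two turns that into "enticba".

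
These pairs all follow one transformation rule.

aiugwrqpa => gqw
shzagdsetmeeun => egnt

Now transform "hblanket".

el

Each output is the input with this applied: sort the characters into alphabetical order, then keep one character in every 3, starting at position 3 (positions 3rd, 6th, 9th, ...).
"hblanket" → "abehklnt" → "el".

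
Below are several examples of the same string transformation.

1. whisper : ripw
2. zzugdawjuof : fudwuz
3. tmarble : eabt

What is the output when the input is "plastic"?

The pattern: swap the first and last characters, then keep every other character starting from the first (positions 1st, 3rd, 5th, ...).
"plastic" → "clastip" → "catp".

catp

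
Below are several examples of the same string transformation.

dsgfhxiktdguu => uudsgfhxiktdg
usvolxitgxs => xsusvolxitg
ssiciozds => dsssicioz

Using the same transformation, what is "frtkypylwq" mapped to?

The rule is to move the last 2 characters to the front (rotate right by 2).
"frtkypylwq" → "wqfrtkypyl".

wqfrtkypyl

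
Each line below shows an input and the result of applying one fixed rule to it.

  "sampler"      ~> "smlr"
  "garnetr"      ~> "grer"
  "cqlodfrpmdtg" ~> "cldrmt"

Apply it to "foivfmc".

What's happening: keep every other character starting from the first (positions 1st, 3rd, 5th, ...).
Applying that to "foivfmc" gives "fifc".

fifc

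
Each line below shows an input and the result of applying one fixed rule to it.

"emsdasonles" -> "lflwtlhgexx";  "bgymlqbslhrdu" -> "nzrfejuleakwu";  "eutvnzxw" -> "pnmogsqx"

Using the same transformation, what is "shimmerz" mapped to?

Each output is the input with this applied: shift every letter 7 places backward in the alphabet (wrapping around), then swap the first and last characters.
For "shimmerz", step one produces "labffxks"; step two turns that into "sabffxkl".

sabffxkl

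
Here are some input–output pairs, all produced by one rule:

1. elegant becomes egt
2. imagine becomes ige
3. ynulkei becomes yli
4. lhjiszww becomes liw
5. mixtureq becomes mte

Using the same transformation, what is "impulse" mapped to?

The rule is to keep one character in every 3, starting at position 1 (positions 1st, 4th, 7th, ...).
Doing the same to "impulse": "iue".

iue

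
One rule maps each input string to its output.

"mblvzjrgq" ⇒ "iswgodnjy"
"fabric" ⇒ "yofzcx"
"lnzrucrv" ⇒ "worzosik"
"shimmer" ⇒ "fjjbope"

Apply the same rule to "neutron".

rqolkkb

Rule — move the first 2 characters to the end (rotate left by 2), then shift every letter 3 places backward in the alphabet (wrapping around).
Working it through for "neutron": intermediate "utronne", final "rqolkkb".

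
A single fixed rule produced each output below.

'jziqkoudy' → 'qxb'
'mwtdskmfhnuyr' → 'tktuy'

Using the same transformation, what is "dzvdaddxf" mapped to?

kkk

Looking at the pairs, the operation is to shift every letter 7 places forward in the alphabet (wrapping around), then keep one character in every 3, starting at position 1 (positions 1st, 4th, 7th, ...).
Applying both steps to "dzvdaddxf": "kgckhkkem", then "kkk".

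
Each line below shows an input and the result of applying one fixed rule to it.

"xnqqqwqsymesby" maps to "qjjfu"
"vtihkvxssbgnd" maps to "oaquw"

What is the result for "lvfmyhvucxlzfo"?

efoqy

In each case the input is transformed by: shift every letter 7 places backward in the alphabet (wrapping around), then keep one character in every 3, starting at position 1 (positions 1st, 4th, 7th, ...).
For "lvfmyhvucxlzfo", step one produces "eoyfraonvqesyh"; step two turns that into "efoqy".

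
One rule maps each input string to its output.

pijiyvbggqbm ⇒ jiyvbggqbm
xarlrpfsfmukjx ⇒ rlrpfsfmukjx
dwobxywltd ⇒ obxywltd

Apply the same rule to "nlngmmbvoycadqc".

ngmmbvoycadqc

Each output is the input with this applied: delete the first 2 characters.
So "nlngmmbvoycadqc" becomes "ngmmbvoycadqc".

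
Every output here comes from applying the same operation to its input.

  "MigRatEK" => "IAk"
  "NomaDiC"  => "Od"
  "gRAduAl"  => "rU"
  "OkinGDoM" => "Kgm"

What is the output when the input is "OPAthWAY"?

Looking at the pairs, the operation is to keep one character in every 3, starting at position 2 (positions 2nd, 5th, 8th, ...), then flip the case of every letter.
On "OPAthWAY": the first step gives "PhY", and the second then gives "pHy".

pHy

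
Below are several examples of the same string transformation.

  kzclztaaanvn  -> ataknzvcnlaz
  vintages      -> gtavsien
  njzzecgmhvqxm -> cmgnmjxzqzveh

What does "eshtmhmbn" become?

thmensbhm

The transformation: take characters alternately from the front and the back (1st, last, 2nd, 2nd-last, ...), then move the last 3 characters to the front (rotate right by 3).
For "eshtmhmbn", step one produces "ensbhmthm"; step two turns that into "thmensbhm".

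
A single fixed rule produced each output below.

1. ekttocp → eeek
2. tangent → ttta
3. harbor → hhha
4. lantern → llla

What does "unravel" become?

The pattern: repeat every character 3 times, then keep only the first 4 characters.
For "unravel" the result is "uuun".
(Check on "harbor": → "hhhaaarrrbbbooorrr" → "hhha" ✓)

uuun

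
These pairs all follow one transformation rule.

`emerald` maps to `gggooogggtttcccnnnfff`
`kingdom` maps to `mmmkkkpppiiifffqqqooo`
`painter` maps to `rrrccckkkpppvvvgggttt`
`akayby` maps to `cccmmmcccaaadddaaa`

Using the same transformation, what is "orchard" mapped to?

qqqttteeejjjccctttfff

In each case the input is transformed by: shift every letter 2 places forward in the alphabet (wrapping around), then repeat every character 3 times.
On "orchard": the first step gives "qtejctf", and the second then gives "qqqttteeejjjccctttfff".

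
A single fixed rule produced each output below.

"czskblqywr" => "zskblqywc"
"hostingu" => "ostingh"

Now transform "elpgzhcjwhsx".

lpgzhcjwhse

The transformation: delete the last character, then move the first character to the end.
For "elpgzhcjwhsx", step one produces "elpgzhcjwhs"; step two turns that into "lpgzhcjwhse".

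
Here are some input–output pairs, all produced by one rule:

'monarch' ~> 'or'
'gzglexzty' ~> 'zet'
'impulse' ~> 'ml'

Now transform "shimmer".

Each output is the input with this applied: keep one character in every 3, starting at position 2 (positions 2nd, 5th, 8th, ...).
So "shimmer" becomes "hm".

hm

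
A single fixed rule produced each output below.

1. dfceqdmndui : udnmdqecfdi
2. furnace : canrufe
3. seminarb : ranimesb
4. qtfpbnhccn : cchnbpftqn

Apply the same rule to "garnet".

enragt

The pattern: move the last character to the front, then reverse the string.
On "garnet": the first step gives "tgarne", and the second then gives "enragt".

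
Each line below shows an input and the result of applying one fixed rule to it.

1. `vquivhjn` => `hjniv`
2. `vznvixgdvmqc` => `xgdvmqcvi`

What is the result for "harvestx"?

The rule is to delete the first 3 characters, then move the first 2 characters to the end (rotate left by 2).
For "harvestx", step one produces "vestx"; step two turns that into "stxve".
(Check on "vznvixgdvmqc": → "vixgdvmqc" → "xgdvmqcvi" ✓)

stxve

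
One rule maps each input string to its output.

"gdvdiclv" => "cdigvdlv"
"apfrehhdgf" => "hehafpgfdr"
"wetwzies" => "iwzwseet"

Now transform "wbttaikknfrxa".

Rule — take characters alternately from the front and the back (1st, last, 2nd, 2nd-last, ...), then move the last 3 characters to the front (rotate right by 3).
So "wbttaikknfrxa" becomes "ikkwabxtrtfan".

ikkwabxtrtfan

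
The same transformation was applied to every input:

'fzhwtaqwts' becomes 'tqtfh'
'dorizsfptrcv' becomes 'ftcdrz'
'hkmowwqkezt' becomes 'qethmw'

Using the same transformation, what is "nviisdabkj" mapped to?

sakni

What's happening: keep every other character starting from the first (positions 1st, 3rd, 5th, ...), then move the last 3 characters to the front (rotate right by 3).
Starting from "nviisdabkj": after the first operation, "nisak"; after the second, "sakni".
(Check on "hkmowwqkezt": → "hmwqet" → "qethmw" ✓)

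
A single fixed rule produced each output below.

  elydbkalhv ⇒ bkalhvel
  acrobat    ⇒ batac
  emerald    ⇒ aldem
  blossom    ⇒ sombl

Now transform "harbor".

orha

The rule is to move the first 2 characters to the end (rotate left by 2), then delete the first 2 characters.
"harbor" → "rborha" → "orha".
(Check on "elydbkalhv": → "ydbkalhvel" → "bkalhvel" ✓)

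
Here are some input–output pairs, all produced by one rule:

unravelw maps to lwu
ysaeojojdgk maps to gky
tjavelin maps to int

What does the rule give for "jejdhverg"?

Looking at the pairs, the operation is to move the last 2 characters to the front (rotate right by 2), then keep only the first 3 characters.
For "jejdhverg", step one produces "rgjejdhve"; step two turns that into "rgj".
(Check on "tjavelin": → "intjavel" → "int" ✓)

rgj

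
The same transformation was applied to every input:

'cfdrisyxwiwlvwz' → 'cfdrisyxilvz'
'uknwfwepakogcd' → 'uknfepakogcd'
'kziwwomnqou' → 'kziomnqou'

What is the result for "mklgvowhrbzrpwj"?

What's happening: remove every "w".
Applying that to "mklgvowhrbzrpwj" gives "mklgvohrbzrpj".

mklgvohrbzrpj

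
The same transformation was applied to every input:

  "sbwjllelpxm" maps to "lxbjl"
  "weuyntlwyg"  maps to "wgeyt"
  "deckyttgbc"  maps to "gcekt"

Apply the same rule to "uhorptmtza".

tahrt

Rule — keep every other character starting from the second (positions 2nd, 4th, 6th, ...), then move the first 3 characters to the end (rotate left by 3).
Working it through for "uhorptmtza": intermediate "hrtta", final "tahrt".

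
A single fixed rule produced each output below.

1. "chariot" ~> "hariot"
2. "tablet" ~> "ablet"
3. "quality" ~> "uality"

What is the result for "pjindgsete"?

The pattern: delete the first character.
So "pjindgsete" becomes "jindgsete".

jindgsete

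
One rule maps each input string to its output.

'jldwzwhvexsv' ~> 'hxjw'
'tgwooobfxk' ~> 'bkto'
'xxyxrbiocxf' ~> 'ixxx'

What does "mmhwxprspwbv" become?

In each case the input is transformed by: keep one character in every 3, starting at position 1 (positions 1st, 4th, 7th, ...), then move the last 2 characters to the front (rotate right by 2).
For "mmhwxprspwbv", step one produces "mwrw"; step two turns that into "rwmw".

rwmw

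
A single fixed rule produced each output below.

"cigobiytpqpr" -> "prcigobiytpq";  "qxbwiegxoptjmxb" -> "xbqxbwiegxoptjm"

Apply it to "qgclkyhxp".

Each output is the input with this applied: move the last 2 characters to the front (rotate right by 2).
So "qgclkyhxp" becomes "xpqgclkyh".

xpqgclkyh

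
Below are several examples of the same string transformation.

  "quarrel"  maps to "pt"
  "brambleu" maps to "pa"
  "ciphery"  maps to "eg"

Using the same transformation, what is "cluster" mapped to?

The rule is to shift every letter 11 places backward in the alphabet (wrapping around), then keep one character in every 3, starting at position 3 (positions 3rd, 6th, 9th, ...).
Working it through for "cluster": intermediate "rajhitg", final "jt".

jt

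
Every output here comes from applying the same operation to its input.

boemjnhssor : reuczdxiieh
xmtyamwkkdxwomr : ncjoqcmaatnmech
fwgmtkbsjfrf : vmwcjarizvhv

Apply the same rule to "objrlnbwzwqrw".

erzhbdrmpmghm

Rule — shift every letter 10 places backward in the alphabet (wrapping around).
On "objrlnbwzwqrw" that produces "erzhbdrmpmghm".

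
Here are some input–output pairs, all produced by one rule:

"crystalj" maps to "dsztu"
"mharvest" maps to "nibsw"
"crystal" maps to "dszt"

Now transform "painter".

In each case the input is transformed by: delete the last 3 characters, then shift every letter 1 place forward in the alphabet (wrapping around).
Applying both steps to "painter": "pain", then "qbjo".

qbjo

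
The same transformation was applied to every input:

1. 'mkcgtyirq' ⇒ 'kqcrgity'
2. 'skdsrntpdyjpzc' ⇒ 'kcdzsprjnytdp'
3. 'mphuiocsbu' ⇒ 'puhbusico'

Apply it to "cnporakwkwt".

Looking at the pairs, the operation is to delete the first character, then take characters alternately from the front and the back (1st, last, 2nd, 2nd-last, ...).
On "cnporakwkwt": the first step gives "nporakwkwt", and the second then gives "ntpwokrwak".

ntpwokrwak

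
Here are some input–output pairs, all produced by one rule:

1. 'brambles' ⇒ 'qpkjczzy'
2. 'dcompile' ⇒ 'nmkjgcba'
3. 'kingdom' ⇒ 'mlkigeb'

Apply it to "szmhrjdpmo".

xqpnmkkhfb

Looking at the pairs, the operation is to sort the characters into reverse alphabetical order, then shift every letter 2 places backward in the alphabet (wrapping around).
For "szmhrjdpmo", step one produces "zsrpommjhd"; step two turns that into "xqpnmkkhfb".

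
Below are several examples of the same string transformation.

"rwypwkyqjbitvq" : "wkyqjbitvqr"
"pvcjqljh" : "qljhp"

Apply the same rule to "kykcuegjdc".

uegjdck

The rule is to move the first character to the end, then delete the first 3 characters.
Starting from "kykcuegjdc": after the first operation, "ykcuegjdck"; after the second, "uegjdck".
(Check on "pvcjqljh": → "vcjqljhp" → "qljhp" ✓)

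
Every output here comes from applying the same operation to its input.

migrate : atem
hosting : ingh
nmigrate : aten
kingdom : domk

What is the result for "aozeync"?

ynca

Looking at the pairs, the operation is to move the first character to the end, then keep only the last 4 characters.
"aozeync" → "ozeynca" → "ynca".
(Check on "hosting": → "ostingh" → "ingh" ✓)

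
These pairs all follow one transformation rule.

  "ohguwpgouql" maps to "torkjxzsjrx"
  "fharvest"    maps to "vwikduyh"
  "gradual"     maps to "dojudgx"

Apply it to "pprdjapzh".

ckssugmds

The transformation: move the last 2 characters to the front (rotate right by 2), then shift every letter 3 places forward in the alphabet (wrapping around).
On "pprdjapzh": the first step gives "zhpprdjap", and the second then gives "ckssugmds".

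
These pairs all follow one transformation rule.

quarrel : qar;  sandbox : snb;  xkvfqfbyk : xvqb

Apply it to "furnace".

In each case the input is transformed by: delete the last 2 characters, then keep every other character starting from the first (positions 1st, 3rd, 5th, ...).
Applying that to "furnace" gives "fra".

fra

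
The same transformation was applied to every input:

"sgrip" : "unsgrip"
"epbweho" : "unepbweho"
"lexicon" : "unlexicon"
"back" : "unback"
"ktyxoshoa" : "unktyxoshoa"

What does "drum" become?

undrum

The transformation: prepend "un".
So "drum" becomes "undrum".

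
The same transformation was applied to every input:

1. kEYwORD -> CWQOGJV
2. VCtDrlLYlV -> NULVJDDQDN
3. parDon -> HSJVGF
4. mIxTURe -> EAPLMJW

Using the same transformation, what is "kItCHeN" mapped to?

Each output is the input with this applied: shift every letter 8 places backward in the alphabet (wrapping around), then convert every letter to uppercase.
"kItCHeN" → "cAlUZwF" → "CALUZWF".

CALUZWF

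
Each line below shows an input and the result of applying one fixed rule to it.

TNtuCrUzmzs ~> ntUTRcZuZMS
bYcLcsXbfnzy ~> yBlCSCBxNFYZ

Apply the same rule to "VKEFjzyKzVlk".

kvfeZJkYvZKL

What's happening: swap each adjacent pair of characters (1↔2, 3↔4, ...), then flip the case of every letter.
"VKEFjzyKzVlk" → "KVFEzjKyVzkl" → "kvfeZJkYvZKL".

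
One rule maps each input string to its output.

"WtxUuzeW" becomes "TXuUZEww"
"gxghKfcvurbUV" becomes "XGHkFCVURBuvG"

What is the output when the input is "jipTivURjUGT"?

The rule is to flip the case of every letter, then move the first character to the end.
Starting from "jipTivURjUGT": after the first operation, "JIPtIVurJugt"; after the second, "IPtIVurJugtJ".

IPtIVurJugtJ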